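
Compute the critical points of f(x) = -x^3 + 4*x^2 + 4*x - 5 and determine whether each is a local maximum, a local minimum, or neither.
f'(x) = -3*x^2 + 8*x + 4

Solve f'(x) = 0:
  3*x^2 - 8*x - 4 = 0 has no rational roots; quadratic formula: x = (8 ± √112)/6.
  ⇒ x = 4/3 - 2*sqrt(7)/3 ≈ -0.4305, 4/3 + 2*sqrt(7)/3 ≈ 3.0972

f''(x) = 8 - 6*x
Second-derivative test at each critical point:
  f''(-0.4305) = 10.5830 > 0 → local minimum
  f''(3.0972) = -10.5830 < 0 → local maximum

Critical points: x = 4/3 - 2*sqrt(7)/3 ≈ -0.4305 (local minimum); x = 4/3 + 2*sqrt(7)/3 ≈ 3.0972 (local maximum)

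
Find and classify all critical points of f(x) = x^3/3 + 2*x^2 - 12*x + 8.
f'(x) = x^2 + 4*x - 12

Solve f'(x) = 0:
  Factor: x^2 + 4*x - 12 = (x - 2)*(x + 6) = 0.
  ⇒ x = -6, 2

f''(x) = 2*x + 4
Second-derivative test at each critical point:
  f''(-6) = -8 < 0 → local maximum
  f''(2) = 8 > 0 → local minimum

Critical points: x = -6 (local maximum); x = 2 (local minimum)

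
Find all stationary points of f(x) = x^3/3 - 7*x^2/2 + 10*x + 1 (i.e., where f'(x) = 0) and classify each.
f'(x) = x^2 - 7*x + 10

Solve f'(x) = 0:
  Factor: x^2 - 7*x + 10 = (x - 5)*(x - 2) = 0.
  ⇒ x = 2, 5

f''(x) = 2*x - 7
Second-derivative test at each critical point:
  f''(2) = -3 < 0 → local maximum
  f''(5) = 3 > 0 → local minimum

Critical points: x = 2 (local maximum); x = 5 (local minimum)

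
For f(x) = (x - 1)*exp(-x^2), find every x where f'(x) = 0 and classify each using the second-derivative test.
f'(x) = (-2*x*(x - 1) + 1)*exp(-x^2)

Solve f'(x) = 0:
  f'(x) = (-2*x^2 + 2*x + 1)·exp(-x^2) and exp(-x^2) > 0 for every x, so f'(x) = 0 ⇔ -2*x^2 + 2*x + 1 = 0.
  2*x^2 - 2*x - 1 = 0 has no rational roots; quadratic formula: x = (2 ± √12)/4.
  ⇒ x = 1/2 - sqrt(3)/2 ≈ -0.3660, 1/2 + sqrt(3)/2 ≈ 1.3660

f''(x) = 2*(2*x^2*(x - 1) - 3*x + 1)*exp(-x^2)
Second-derivative test at each critical point:
  f''(-0.3660) = 3.0297 > 0 → local minimum
  f''(1.3660) = -0.5360 < 0 → local maximum

Critical points: x = 1/2 - sqrt(3)/2 ≈ -0.3660 (local minimum); x = 1/2 + sqrt(3)/2 ≈ 1.3660 (local maximum)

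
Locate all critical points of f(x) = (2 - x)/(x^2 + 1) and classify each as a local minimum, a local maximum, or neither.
f'(x) = (-x^2 + 2*x*(x - 2) - 1)/(x^2 + 1)^2

Solve f'(x) = 0:
  f'(x) = (x^2 - 4*x - 1)/(x^2 + 1)^2; the denominator is positive wherever f is defined, so f'(x) = 0 ⇔ x^2 - 4*x - 1 = 0.
  x^2 - 4*x - 1 = 0 has no rational roots; quadratic formula: x = (4 ± √20)/2.
  ⇒ x = 2 - sqrt(5) ≈ -0.2361, 2 + sqrt(5) ≈ 4.2361

f''(x) = 2*(4*x^2*(2 - x) + (3*x - 2)*(x^2 + 1))/(x^2 + 1)^3
Second-derivative test at each critical point:
  f''(-0.2361) = -4.0125 < 0 → local maximum
  f''(4.2361) = 0.0125 > 0 → local minimum

Critical points: x = 2 - sqrt(5) ≈ -0.2361 (local maximum); x = 2 + sqrt(5) ≈ 4.2361 (local minimum)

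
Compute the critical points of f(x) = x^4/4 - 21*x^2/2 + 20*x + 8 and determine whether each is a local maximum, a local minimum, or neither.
f'(x) = x^3 - 21*x + 20

Solve f'(x) = 0:
  Factor: x^3 - 21*x + 20 = (x - 4)*(x - 1)*(x + 5) = 0.
  ⇒ x = -5, 1, 4

f''(x) = 3*x^2 - 21
Second-derivative test at each critical point:
  f''(-5) = 54 > 0 → local minimum
  f''(1) = -18 < 0 → local maximum
  f''(4) = 27 > 0 → local minimum

Critical points: x = -5 (local minimum); x = 1 (local maximum); x = 4 (local minimum)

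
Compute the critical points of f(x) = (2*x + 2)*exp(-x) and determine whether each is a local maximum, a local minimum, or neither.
f'(x) = -2*x*exp(-x)

Solve f'(x) = 0:
  f'(x) = (-2*x)·exp(-x) and exp(-x) > 0 for every x, so f'(x) = 0 ⇔ -2*x = 0.
  -2*x = 0.
  ⇒ x = 0

f''(x) = 2*(x - 1)*exp(-x)
Second-derivative test at each critical point:
  f''(0) = -2 < 0 → local maximum

Critical points: x = 0 (local maximum)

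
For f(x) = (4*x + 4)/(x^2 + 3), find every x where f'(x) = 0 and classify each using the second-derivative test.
f'(x) = 4*(x^2 - 2*x*(x + 1) + 3)/(x^2 + 3)^2

Solve f'(x) = 0:
  f'(x) = -4*(x - 1)*(x + 3)/(x^2 + 3)^2; the denominator is positive wherever f is defined, so f'(x) = 0 ⇔ -4*x^2 - 8*x + 12 = 0.
  Factor: -4*x^2 - 8*x + 12 = -4*(x - 1)*(x + 3) = 0.
  ⇒ x = -3, 1

f''(x) = 8*(4*x^2*(x + 1) - (3*x + 1)*(x^2 + 3))/(x^2 + 3)^3
Second-derivative test at each critical point:
  f''(-3) = 1/9 > 0 → local minimum
  f''(1) = -1 < 0 → local maximum

Critical points: x = -3 (local minimum); x = 1 (local maximum)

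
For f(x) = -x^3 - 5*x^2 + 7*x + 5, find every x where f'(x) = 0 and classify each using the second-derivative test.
f'(x) = -3*x^2 - 10*x + 7

Solve f'(x) = 0:
  3*x^2 + 10*x - 7 = 0 has no rational roots; quadratic formula: x = (-10 ± √184)/6.
  ⇒ x = -sqrt(46)/3 - 5/3 ≈ -3.9274, -5/3 + sqrt(46)/3 ≈ 0.5941

f''(x) = -6*x - 10
Second-derivative test at each critical point:
  f''(-3.9274) = 13.5647 > 0 → local minimum
  f''(0.5941) = -13.5647 < 0 → local maximum

Critical points: x = -sqrt(46)/3 - 5/3 ≈ -3.9274 (local minimum); x = -5/3 + sqrt(46)/3 ≈ 0.5941 (local maximum)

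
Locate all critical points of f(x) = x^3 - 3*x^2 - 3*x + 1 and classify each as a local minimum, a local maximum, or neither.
f'(x) = 3*x^2 - 6*x - 3

Solve f'(x) = 0:
  Factor: 3*x^2 - 6*x - 3 = 3*(x^2 - 2*x - 1); x^2 - 2*x - 1 = 0 has no rational roots; quadratic formula: x = (2 ± √8)/2.
  ⇒ x = 1 - sqrt(2) ≈ -0.4142, 1 + sqrt(2) ≈ 2.4142

f''(x) = 6*x - 6
Second-derivative test at each critical point:
  f''(-0.4142) = -8.4853 < 0 → local maximum
  f''(2.4142) = 8.4853 > 0 → local minimum

Critical points: x = 1 - sqrt(2) ≈ -0.4142 (local maximum); x = 1 + sqrt(2) ≈ 2.4142 (local minimum)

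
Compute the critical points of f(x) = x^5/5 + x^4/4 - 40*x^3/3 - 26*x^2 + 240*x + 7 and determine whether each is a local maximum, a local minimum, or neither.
f'(x) = x^4 + x^3 - 40*x^2 - 52*x + 240

Solve f'(x) = 0:
  Factor: x^4 + x^3 - 40*x^2 - 52*x + 240 = (x - 6)*(x - 2)*(x + 4)*(x + 5) = 0.
  ⇒ x = -5, -4, 2, 6

f''(x) = 4*x^3 + 3*x^2 - 80*x - 52
Second-derivative test at each critical point:
  f''(-5) = -77 < 0 → local maximum
  f''(-4) = 60 > 0 → local minimum
  f''(2) = -168 < 0 → local maximum
  f''(6) = 440 > 0 → local minimum

Critical points: x = -5 (local maximum); x = -4 (local minimum); x = 2 (local maximum); x = 6 (local minimum)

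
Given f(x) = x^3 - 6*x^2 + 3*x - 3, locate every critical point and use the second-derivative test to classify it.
f'(x) = 3*x^2 - 12*x + 3

Solve f'(x) = 0:
  Factor: 3*x^2 - 12*x + 3 = 3*(x^2 - 4*x + 1); x^2 - 4*x + 1 = 0 has no rational roots; quadratic formula: x = (4 ± √12)/2.
  ⇒ x = 2 - sqrt(3) ≈ 0.2679, sqrt(3) + 2 ≈ 3.7321

f''(x) = 6*x - 12
Second-derivative test at each critical point:
  f''(0.2679) = -10.3923 < 0 → local maximum
  f''(3.7321) = 10.3923 > 0 → local minimum

Critical points: x = 2 - sqrt(3) ≈ 0.2679 (local maximum); x = sqrt(3) + 2 ≈ 3.7321 (local minimum)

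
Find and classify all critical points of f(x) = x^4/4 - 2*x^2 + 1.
f'(x) = x*(x^2 - 4)

Solve f'(x) = 0:
  Factor: x^3 - 4*x = x*(x - 2)*(x + 2) = 0.
  ⇒ x = -2, 0, 2

f''(x) = 3*x^2 - 4
Second-derivative test at each critical point:
  f''(-2) = 8 > 0 → local minimum
  f''(0) = -4 < 0 → local maximum
  f''(2) = 8 > 0 → local minimum

Critical points: x = -2 (local minimum); x = 0 (local maximum); x = 2 (local minimum)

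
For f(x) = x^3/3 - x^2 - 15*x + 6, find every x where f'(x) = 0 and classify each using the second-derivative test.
f'(x) = x^2 - 2*x - 15

Solve f'(x) = 0:
  Factor: x^2 - 2*x - 15 = (x - 5)*(x + 3) = 0.
  ⇒ x = -3, 5

f''(x) = 2*x - 2
Second-derivative test at each critical point:
  f''(-3) = -8 < 0 → local maximum
  f''(5) = 8 > 0 → local minimum

Critical points: x = -3 (local maximum); x = 5 (local minimum)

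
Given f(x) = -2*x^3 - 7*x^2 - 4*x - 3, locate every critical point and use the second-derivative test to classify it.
f'(x) = -6*x^2 - 14*x - 4

Solve f'(x) = 0:
  Factor: -6*x^2 - 14*x - 4 = -2*(x + 2)*(3*x + 1) = 0.
  ⇒ x = -2, -1/3

f''(x) = -12*x - 14
Second-derivative test at each critical point:
  f''(-2) = 10 > 0 → local minimum
  f''(-1/3) = -10 < 0 → local maximum

Critical points: x = -2 (local minimum); x = -1/3 (local maximum)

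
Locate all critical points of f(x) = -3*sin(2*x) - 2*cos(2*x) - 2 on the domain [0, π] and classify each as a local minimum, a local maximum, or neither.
f'(x) = 4*sin(2*x) - 6*cos(2*x)

Solve f'(x) = 0 on [0, π]:
  f'(x) = 0 ⇔ -3*cos(2*x) = -2*sin(2*x) ⇔ tan(2*x) = 3/2, i.e. 2*x = arctan(3/2) + nπ; keep the solutions lying in [0, π].
  ⇒ x = atan(3/2)/2 ≈ 0.4914, atan(3/2)/2 + pi/2 ≈ 2.0622

f''(x) = 12*sin(2*x) + 8*cos(2*x)
Second-derivative test at each critical point:
  f''(0.4914) = 14.4222 > 0 → local minimum
  f''(2.0622) = -14.4222 < 0 → local maximum

Critical points: x = atan(3/2)/2 ≈ 0.4914 (local minimum); x = atan(3/2)/2 + pi/2 ≈ 2.0622 (local maximum)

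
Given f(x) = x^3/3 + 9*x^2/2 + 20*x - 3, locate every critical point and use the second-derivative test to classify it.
f'(x) = x^2 + 9*x + 20

Solve f'(x) = 0:
  Factor: x^2 + 9*x + 20 = (x + 4)*(x + 5) = 0.
  ⇒ x = -5, -4

f''(x) = 2*x + 9
Second-derivative test at each critical point:
  f''(-5) = -1 < 0 → local maximum
  f''(-4) = 1 > 0 → local minimum

Critical points: x = -5 (local maximum); x = -4 (local minimum)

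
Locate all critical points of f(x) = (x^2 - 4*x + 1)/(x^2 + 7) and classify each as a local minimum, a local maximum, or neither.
f'(x) = 4*(x^2 + 3*x - 7)/(x^4 + 14*x^2 + 49)

Solve f'(x) = 0:
  f'(x) = 4*(x^2 + 3*x - 7)/(x^2 + 7)^2; the denominator is positive wherever f is defined, so f'(x) = 0 ⇔ 4*x^2 + 12*x - 28 = 0.
  Factor: 4*x^2 + 12*x - 28 = 4*(x^2 + 3*x - 7); x^2 + 3*x - 7 = 0 has no rational roots; quadratic formula: x = (-3 ± √37)/2.
  ⇒ x = -sqrt(37)/2 - 3/2 ≈ -4.5414, -3/2 + sqrt(37)/2 ≈ 1.5414

f''(x) = 4*(-2*x^3 - 9*x^2 + 42*x + 21)/(x^6 + 21*x^4 + 147*x^2 + 343)
Second-derivative test at each critical point:
  f''(-4.5414) = -0.0319 < 0 → local maximum
  f''(1.5414) = 0.2768 > 0 → local minimum

Critical points: x = -sqrt(37)/2 - 3/2 ≈ -4.5414 (local maximum); x = -3/2 + sqrt(37)/2 ≈ 1.5414 (local minimum)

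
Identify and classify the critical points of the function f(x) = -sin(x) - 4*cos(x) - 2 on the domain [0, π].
f'(x) = 4*sin(x) - cos(x)

Solve f'(x) = 0 on [0, π]:
  f'(x) = 0 ⇔ -cos(x) = -4*sin(x) ⇔ tan(x) = 1/4, i.e. x = arctan(1/4) + nπ; keep the solutions lying in [0, π].
  ⇒ x = atan(1/4) ≈ 0.2450

f''(x) = sin(x) + 4*cos(x)
Second-derivative test at each critical point:
  f''(0.2450) = 4.1231 > 0 → local minimum

Critical points: x = atan(1/4) ≈ 0.2450 (local minimum)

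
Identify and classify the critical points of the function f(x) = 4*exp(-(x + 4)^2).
f'(x) = 8*(-x - 4)*exp(-(x + 4)^2)

Solve f'(x) = 0:
  f'(x) = (-8*x - 32)·exp(-(x + 4)^2) and exp(-(x + 4)^2) > 0 for every x, so f'(x) = 0 ⇔ -8*x - 32 = 0.
  Factor: -8*x - 32 = -8*(x + 4) = 0.
  ⇒ x = -4

f''(x) = 8*(2*(x + 4)^2 - 1)*exp(-(x + 4)^2)
Second-derivative test at each critical point:
  f''(-4) = -8 < 0 → local maximum

Critical points: x = -4 (local maximum)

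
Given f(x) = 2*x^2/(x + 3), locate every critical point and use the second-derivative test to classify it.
f'(x) = 2*x*(x + 6)/(x^2 + 6*x + 9)

Solve f'(x) = 0:
  f'(x) = 2*x*(x + 6)/(x + 3)^2; the denominator is positive wherever f is defined, so f'(x) = 0 ⇔ 2*x^2 + 12*x = 0.
  Factor: 2*x^2 + 12*x = 2*x*(x + 6) = 0.
  ⇒ x = -6, 0

f''(x) = 36/(x^3 + 9*x^2 + 27*x + 27)
Second-derivative test at each critical point:
  f''(-6) = -4/3 < 0 → local maximum
  f''(0) = 4/3 > 0 → local minimum

Critical points: x = -6 (local maximum); x = 0 (local minimum)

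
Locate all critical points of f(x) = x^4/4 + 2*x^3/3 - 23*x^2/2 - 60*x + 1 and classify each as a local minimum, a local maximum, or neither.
f'(x) = x^3 + 2*x^2 - 23*x - 60

Solve f'(x) = 0:
  Factor: x^3 + 2*x^2 - 23*x - 60 = (x - 5)*(x + 3)*(x + 4) = 0.
  ⇒ x = -4, -3, 5

f''(x) = 3*x^2 + 4*x - 23
Second-derivative test at each critical point:
  f''(-4) = 9 > 0 → local minimum
  f''(-3) = -8 < 0 → local maximum
  f''(5) = 72 > 0 → local minimum

Critical points: x = -4 (local minimum); x = -3 (local maximum); x = 5 (local minimum)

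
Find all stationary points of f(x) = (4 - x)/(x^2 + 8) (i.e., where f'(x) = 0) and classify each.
f'(x) = (-x^2 + 2*x*(x - 4) - 8)/(x^2 + 8)^2

Solve f'(x) = 0:
  f'(x) = (x^2 - 8*x - 8)/(x^2 + 8)^2; the denominator is positive wherever f is defined, so f'(x) = 0 ⇔ x^2 - 8*x - 8 = 0.
  x^2 - 8*x - 8 = 0 has no rational roots; quadratic formula: x = (8 ± √96)/2.
  ⇒ x = 4 - 2*sqrt(6) ≈ -0.8990, 4 + 2*sqrt(6) ≈ 8.8990

f''(x) = 2*(4*x^2*(4 - x) + (3*x - 4)*(x^2 + 8))/(x^2 + 8)^3
Second-derivative test at each critical point:
  f''(-0.8990) = -0.1263 < 0 → local maximum
  f''(8.8990) = 0.0013 > 0 → local minimum

Critical points: x = 4 - 2*sqrt(6) ≈ -0.8990 (local maximum); x = 4 + 2*sqrt(6) ≈ 8.8990 (local minimum)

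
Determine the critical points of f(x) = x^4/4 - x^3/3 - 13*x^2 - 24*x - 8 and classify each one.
f'(x) = x^3 - x^2 - 26*x - 24

Solve f'(x) = 0:
  Factor: x^3 - x^2 - 26*x - 24 = (x - 6)*(x + 1)*(x + 4) = 0.
  ⇒ x = -4, -1, 6

f''(x) = 3*x^2 - 2*x - 26
Second-derivative test at each critical point:
  f''(-4) = 30 > 0 → local minimum
  f''(-1) = -21 < 0 → local maximum
  f''(6) = 70 > 0 → local minimum

Critical points: x = -4 (local minimum); x = -1 (local maximum); x = 6 (local minimum)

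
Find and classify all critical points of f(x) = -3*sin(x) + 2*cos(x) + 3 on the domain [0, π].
f'(x) = -2*sin(x) - 3*cos(x)

Solve f'(x) = 0 on [0, π]:
  f'(x) = 0 ⇔ -3*cos(x) = 2*sin(x) ⇔ tan(x) = -3/2, i.e. x = arctan(-3/2) + nπ; keep the solutions lying in [0, π].
  ⇒ x = pi - atan(3/2) ≈ 2.1588

f''(x) = 3*sin(x) - 2*cos(x)
Second-derivative test at each critical point:
  f''(2.1588) = 3.6056 > 0 → local minimum

Critical points: x = pi - atan(3/2) ≈ 2.1588 (local minimum)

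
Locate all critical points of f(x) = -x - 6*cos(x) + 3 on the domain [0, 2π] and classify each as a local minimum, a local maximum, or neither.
f'(x) = 6*sin(x) - 1

Solve f'(x) = 0 on [0, 2π]:
  f'(x) = 0 ⇔ sin(x) = 1/6, i.e. x = arcsin(1/6) + 2nπ or x = π − arcsin(1/6) + 2nπ; keep the solutions lying in [0, 2π].
  ⇒ x = asin(1/6) ≈ 0.1674, pi - asin(1/6) ≈ 2.9741

f''(x) = 6*cos(x)
Second-derivative test at each critical point:
  f''(0.1674) = 5.9161 > 0 → local minimum
  f''(2.9741) = -5.9161 < 0 → local maximum

Critical points: x = asin(1/6) ≈ 0.1674 (local minimum); x = pi - asin(1/6) ≈ 2.9741 (local maximum)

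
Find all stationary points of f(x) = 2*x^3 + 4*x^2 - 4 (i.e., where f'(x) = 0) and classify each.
f'(x) = 2*x*(3*x + 4)

Solve f'(x) = 0:
  Factor: 6*x^2 + 8*x = 2*x*(3*x + 4) = 0.
  ⇒ x = -4/3, 0

f''(x) = 12*x + 8
Second-derivative test at each critical point:
  f''(-4/3) = -8 < 0 → local maximum
  f''(0) = 8 > 0 → local minimum

Critical points: x = -4/3 (local maximum); x = 0 (local minimum)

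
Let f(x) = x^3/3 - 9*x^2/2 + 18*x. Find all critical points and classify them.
f'(x) = x^2 - 9*x + 18

Solve f'(x) = 0:
  Factor: x^2 - 9*x + 18 = (x - 6)*(x - 3) = 0.
  ⇒ x = 3, 6

f''(x) = 2*x - 9
Second-derivative test at each critical point:
  f''(3) = -3 < 0 → local maximum
  f''(6) = 3 > 0 → local minimum

Critical points: x = 3 (local maximum); x = 6 (local minimum)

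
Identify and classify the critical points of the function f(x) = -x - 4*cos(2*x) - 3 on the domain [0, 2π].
f'(x) = 8*sin(2*x) - 1

Solve f'(x) = 0 on [0, 2π]:
  f'(x) = 0 ⇔ sin(2*x) = 1/8, i.e. 2*x = arcsin(1/8) + 2nπ or 2*x = π − arcsin(1/8) + 2nπ; keep the solutions lying in [0, 2π].
  ⇒ x = asin(1/8)/2 ≈ 0.0627, -asin(1/8)/2 + pi/2 ≈ 1.5081, asin(1/8)/2 + pi ≈ 3.2043, -asin(1/8)/2 + 3*pi/2 ≈ 4.6497

f''(x) = 16*cos(2*x)
Second-derivative test at each critical point:
  f''(0.0627) = 15.8745 > 0 → local minimum
  f''(1.5081) = -15.8745 < 0 → local maximum
  f''(3.2043) = 15.8745 > 0 → local minimum
  f''(4.6497) = -15.8745 < 0 → local maximum

Critical points: x = asin(1/8)/2 ≈ 0.0627 (local minimum); x = -asin(1/8)/2 + pi/2 ≈ 1.5081 (local maximum); x = asin(1/8)/2 + pi ≈ 3.2043 (local minimum); x = -asin(1/8)/2 + 3*pi/2 ≈ 4.6497 (local maximum)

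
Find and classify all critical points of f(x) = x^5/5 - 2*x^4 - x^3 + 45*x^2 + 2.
f'(x) = x*(x^3 - 8*x^2 - 3*x + 90)

Solve f'(x) = 0:
  Factor: x^4 - 8*x^3 - 3*x^2 + 90*x = x*(x - 6)*(x - 5)*(x + 3) = 0.
  ⇒ x = -3, 0, 5, 6

f''(x) = 4*x^3 - 24*x^2 - 6*x + 90
Second-derivative test at each critical point:
  f''(-3) = -216 < 0 → local maximum
  f''(0) = 90 > 0 → local minimum
  f''(5) = -40 < 0 → local maximum
  f''(6) = 54 > 0 → local minimum

Critical points: x = -3 (local maximum); x = 0 (local minimum); x = 5 (local maximum); x = 6 (local minimum)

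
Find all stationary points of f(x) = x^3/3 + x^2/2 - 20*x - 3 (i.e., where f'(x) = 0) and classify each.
f'(x) = x^2 + x - 20

Solve f'(x) = 0:
  Factor: x^2 + x - 20 = (x - 4)*(x + 5) = 0.
  ⇒ x = -5, 4

f''(x) = 2*x + 1
Second-derivative test at each critical point:
  f''(-5) = -9 < 0 → local maximum
  f''(4) = 9 > 0 → local minimum

Critical points: x = -5 (local maximum); x = 4 (local minimum)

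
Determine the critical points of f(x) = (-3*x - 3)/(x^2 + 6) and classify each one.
f'(x) = 3*(-x^2 + 2*x*(x + 1) - 6)/(x^2 + 6)^2

Solve f'(x) = 0:
  f'(x) = 3*(x^2 + 2*x - 6)/(x^2 + 6)^2; the denominator is positive wherever f is defined, so f'(x) = 0 ⇔ 3*x^2 + 6*x - 18 = 0.
  Factor: 3*x^2 + 6*x - 18 = 3*(x^2 + 2*x - 6); x^2 + 2*x - 6 = 0 has no rational roots; quadratic formula: x = (-2 ± √28)/2.
  ⇒ x = -sqrt(7) - 1 ≈ -3.6458, -1 + sqrt(7) ≈ 1.6458

f''(x) = 6*(-4*x^2*(x + 1) + (3*x + 1)*(x^2 + 6))/(x^2 + 6)^3
Second-derivative test at each critical point:
  f''(-3.6458) = -0.0427 < 0 → local maximum
  f''(1.6458) = 0.2093 > 0 → local minimum

Critical points: x = -sqrt(7) - 1 ≈ -3.6458 (local maximum); x = -1 + sqrt(7) ≈ 1.6458 (local minimum)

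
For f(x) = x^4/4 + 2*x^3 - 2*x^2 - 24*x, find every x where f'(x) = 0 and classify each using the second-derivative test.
f'(x) = x^3 + 6*x^2 - 4*x - 24

Solve f'(x) = 0:
  Factor: x^3 + 6*x^2 - 4*x - 24 = (x - 2)*(x + 2)*(x + 6) = 0.
  ⇒ x = -6, -2, 2

f''(x) = 3*x^2 + 12*x - 4
Second-derivative test at each critical point:
  f''(-6) = 32 > 0 → local minimum
  f''(-2) = -16 < 0 → local maximum
  f''(2) = 32 > 0 → local minimum

Critical points: x = -6 (local minimum); x = -2 (local maximum); x = 2 (local minimum)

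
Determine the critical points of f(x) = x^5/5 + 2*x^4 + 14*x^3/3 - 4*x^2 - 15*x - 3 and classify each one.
f'(x) = x^4 + 8*x^3 + 14*x^2 - 8*x - 15

Solve f'(x) = 0:
  Factor: x^4 + 8*x^3 + 14*x^2 - 8*x - 15 = (x - 1)*(x + 1)*(x + 3)*(x + 5) = 0.
  ⇒ x = -5, -3, -1, 1

f''(x) = 4*x^3 + 24*x^2 + 28*x - 8
Second-derivative test at each critical point:
  f''(-5) = -48 < 0 → local maximum
  f''(-3) = 16 > 0 → local minimum
  f''(-1) = -16 < 0 → local maximum
  f''(1) = 48 > 0 → local minimum

Critical points: x = -5 (local maximum); x = -3 (local minimum); x = -1 (local maximum); x = 1 (local minimum)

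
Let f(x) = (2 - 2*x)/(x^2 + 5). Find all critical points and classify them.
f'(x) = 2*(-x^2 + 2*x*(x - 1) - 5)/(x^2 + 5)^2

Solve f'(x) = 0:
  f'(x) = 2*(x^2 - 2*x - 5)/(x^2 + 5)^2; the denominator is positive wherever f is defined, so f'(x) = 0 ⇔ 2*x^2 - 4*x - 10 = 0.
  Factor: 2*x^2 - 4*x - 10 = 2*(x^2 - 2*x - 5); x^2 - 2*x - 5 = 0 has no rational roots; quadratic formula: x = (2 ± √24)/2.
  ⇒ x = 1 - sqrt(6) ≈ -1.4495, 1 + sqrt(6) ≈ 3.4495

f''(x) = 4*(4*x^2*(1 - x) + (3*x - 1)*(x^2 + 5))/(x^2 + 5)^3
Second-derivative test at each critical point:
  f''(-1.4495) = -0.1943 < 0 → local maximum
  f''(3.4495) = 0.0343 > 0 → local minimum

Critical points: x = 1 - sqrt(6) ≈ -1.4495 (local maximum); x = 1 + sqrt(6) ≈ 3.4495 (local minimum)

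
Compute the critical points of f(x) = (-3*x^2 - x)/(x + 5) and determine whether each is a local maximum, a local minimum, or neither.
f'(x) = (-3*x^2 - 30*x - 5)/(x^2 + 10*x + 25)

Solve f'(x) = 0:
  f'(x) = -(3*x^2 + 30*x + 5)/(x + 5)^2; the denominator is positive wherever f is defined, so f'(x) = 0 ⇔ -3*x^2 - 30*x - 5 = 0.
  3*x^2 + 30*x + 5 = 0 has no rational roots; quadratic formula: x = (-30 ± √840)/6.
  ⇒ x = -5 - sqrt(210)/3 ≈ -9.8305, -5 + sqrt(210)/3 ≈ -0.1695

f''(x) = -140/(x^3 + 15*x^2 + 75*x + 125)
Second-derivative test at each critical point:
  f''(-9.8305) = 1.2421 > 0 → local minimum
  f''(-0.1695) = -1.2421 < 0 → local maximum

Critical points: x = -5 - sqrt(210)/3 ≈ -9.8305 (local minimum); x = -5 + sqrt(210)/3 ≈ -0.1695 (local maximum)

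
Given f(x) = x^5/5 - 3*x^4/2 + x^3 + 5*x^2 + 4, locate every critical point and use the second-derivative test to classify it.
f'(x) = x*(x^3 - 6*x^2 + 3*x + 10)

Solve f'(x) = 0:
  Factor: x^4 - 6*x^3 + 3*x^2 + 10*x = x*(x - 5)*(x - 2)*(x + 1) = 0.
  ⇒ x = -1, 0, 2, 5

f''(x) = 4*x^3 - 18*x^2 + 6*x + 10
Second-derivative test at each critical point:
  f''(-1) = -18 < 0 → local maximum
  f''(0) = 10 > 0 → local minimum
  f''(2) = -18 < 0 → local maximum
  f''(5) = 90 > 0 → local minimum

Critical points: x = -1 (local maximum); x = 0 (local minimum); x = 2 (local maximum); x = 5 (local minimum)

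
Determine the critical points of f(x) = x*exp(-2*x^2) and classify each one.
f'(x) = (1 - 4*x^2)*exp(-2*x^2)

Solve f'(x) = 0:
  f'(x) = (1 - 4*x^2)·exp(-2*x^2) and exp(-2*x^2) > 0 for every x, so f'(x) = 0 ⇔ 1 - 4*x^2 = 0.
  Factor: 1 - 4*x^2 = -(2*x - 1)*(2*x + 1) = 0.
  ⇒ x = -1/2, 1/2

f''(x) = (16*x^3 - 12*x)*exp(-2*x^2)
Second-derivative test at each critical point:
  f''(-1/2) = 2.4261 > 0 → local minimum
  f''(1/2) = -2.4261 < 0 → local maximum

Critical points: x = -1/2 (local minimum); x = 1/2 (local maximum)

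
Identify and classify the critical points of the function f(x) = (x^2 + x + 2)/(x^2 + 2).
f'(x) = (2 - x^2)/(x^4 + 4*x^2 + 4)

Solve f'(x) = 0:
  f'(x) = -(x^2 - 2)/(x^2 + 2)^2; the denominator is positive wherever f is defined, so f'(x) = 0 ⇔ 2 - x^2 = 0.
  x^2 - 2 = 0 has no rational roots; quadratic formula: x = (0 ± √8)/2.
  ⇒ x = -sqrt(2) ≈ -1.4142, sqrt(2) ≈ 1.4142

f''(x) = 2*x*(x^2 - 6)/(x^6 + 6*x^4 + 12*x^2 + 8)
Second-derivative test at each critical point:
  f''(-1.4142) = 0.1768 > 0 → local minimum
  f''(1.4142) = -0.1768 < 0 → local maximum

Critical points: x = -sqrt(2) ≈ -1.4142 (local minimum); x = sqrt(2) ≈ 1.4142 (local maximum)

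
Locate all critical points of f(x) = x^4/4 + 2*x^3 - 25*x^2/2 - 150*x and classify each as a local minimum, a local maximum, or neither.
f'(x) = x^3 + 6*x^2 - 25*x - 150

Solve f'(x) = 0:
  Factor: x^3 + 6*x^2 - 25*x - 150 = (x - 5)*(x + 5)*(x + 6) = 0.
  ⇒ x = -6, -5, 5

f''(x) = 3*x^2 + 12*x - 25
Second-derivative test at each critical point:
  f''(-6) = 11 > 0 → local minimum
  f''(-5) = -10 < 0 → local maximum
  f''(5) = 110 > 0 → local minimum

Critical points: x = -6 (local minimum); x = -5 (local maximum); x = 5 (local minimum)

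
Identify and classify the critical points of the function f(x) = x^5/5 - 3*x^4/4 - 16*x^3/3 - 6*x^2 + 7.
f'(x) = x*(x^3 - 3*x^2 - 16*x - 12)

Solve f'(x) = 0:
  Factor: x^4 - 3*x^3 - 16*x^2 - 12*x = x*(x - 6)*(x + 1)*(x + 2) = 0.
  ⇒ x = -2, -1, 0, 6

f''(x) = 4*x^3 - 9*x^2 - 32*x - 12
Second-derivative test at each critical point:
  f''(-2) = -16 < 0 → local maximum
  f''(-1) = 7 > 0 → local minimum
  f''(0) = -12 < 0 → local maximum
  f''(6) = 336 > 0 → local minimum

Critical points: x = -2 (local maximum); x = -1 (local minimum); x = 0 (local maximum); x = 6 (local minimum)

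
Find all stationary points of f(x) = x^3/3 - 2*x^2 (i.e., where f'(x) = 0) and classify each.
f'(x) = x*(x - 4)

Solve f'(x) = 0:
  Factor: x^2 - 4*x = x*(x - 4) = 0.
  ⇒ x = 0, 4

f''(x) = 2*x - 4
Second-derivative test at each critical point:
  f''(0) = -4 < 0 → local maximum
  f''(4) = 4 > 0 → local minimum

Critical points: x = 0 (local maximum); x = 4 (local minimum)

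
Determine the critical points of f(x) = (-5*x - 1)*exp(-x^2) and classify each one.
f'(x) = (2*x*(5*x + 1) - 5)*exp(-x^2)

Solve f'(x) = 0:
  f'(x) = (10*x^2 + 2*x - 5)·exp(-x^2) and exp(-x^2) > 0 for every x, so f'(x) = 0 ⇔ 10*x^2 + 2*x - 5 = 0.
  10*x^2 + 2*x - 5 = 0 has no rational roots; quadratic formula: x = (-2 ± √204)/20.
  ⇒ x = -sqrt(51)/10 - 1/10 ≈ -0.8141, -1/10 + sqrt(51)/10 ≈ 0.6141

f''(x) = 2*(-10*x^3 - 2*x^2 + 15*x + 1)*exp(-x^2)
Second-derivative test at each critical point:
  f''(-0.8141) = -7.3613 < 0 → local maximum
  f''(0.6141) = 9.7952 > 0 → local minimum

Critical points: x = -sqrt(51)/10 - 1/10 ≈ -0.8141 (local maximum); x = -1/10 + sqrt(51)/10 ≈ 0.6141 (local minimum)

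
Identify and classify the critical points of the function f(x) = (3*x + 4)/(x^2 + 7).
f'(x) = (-3*x^2 - 8*x + 21)/(x^4 + 14*x^2 + 49)

Solve f'(x) = 0:
  f'(x) = -(3*x^2 + 8*x - 21)/(x^2 + 7)^2; the denominator is positive wherever f is defined, so f'(x) = 0 ⇔ -3*x^2 - 8*x + 21 = 0.
  3*x^2 + 8*x - 21 = 0 has no rational roots; quadratic formula: x = (-8 ± √316)/6.
  ⇒ x = -sqrt(79)/3 - 4/3 ≈ -4.2961, -4/3 + sqrt(79)/3 ≈ 1.6294

f''(x) = 2*(4*x^2*(3*x + 4) - (9*x + 4)*(x^2 + 7))/(x^2 + 7)^3
Second-derivative test at each critical point:
  f''(-4.2961) = 0.0274 > 0 → local minimum
  f''(1.6294) = -0.1907 < 0 → local maximum

Critical points: x = -sqrt(79)/3 - 4/3 ≈ -4.2961 (local minimum); x = -4/3 + sqrt(79)/3 ≈ 1.6294 (local maximum)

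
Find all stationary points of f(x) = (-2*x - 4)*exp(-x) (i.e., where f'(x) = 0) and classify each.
f'(x) = 2*(x + 1)*exp(-x)

Solve f'(x) = 0:
  f'(x) = (2*x + 2)·exp(-x) and exp(-x) > 0 for every x, so f'(x) = 0 ⇔ 2*x + 2 = 0.
  Factor: 2*x + 2 = 2*(x + 1) = 0.
  ⇒ x = -1

f''(x) = -2*x*exp(-x)
Second-derivative test at each critical point:
  f''(-1) = 5.4366 > 0 → local minimum

Critical points: x = -1 (local minimum)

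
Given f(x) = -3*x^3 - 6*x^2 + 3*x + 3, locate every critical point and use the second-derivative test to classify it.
f'(x) = -9*x^2 - 12*x + 3

Solve f'(x) = 0:
  Factor: -9*x^2 - 12*x + 3 = -3*(3*x^2 + 4*x - 1); 3*x^2 + 4*x - 1 = 0 has no rational roots; quadratic formula: x = (-4 ± √28)/6.
  ⇒ x = -sqrt(7)/3 - 2/3 ≈ -1.5486, -2/3 + sqrt(7)/3 ≈ 0.2153

f''(x) = -18*x - 12
Second-derivative test at each critical point:
  f''(-1.5486) = 15.8745 > 0 → local minimum
  f''(0.2153) = -15.8745 < 0 → local maximum

Critical points: x = -sqrt(7)/3 - 2/3 ≈ -1.5486 (local minimum); x = -2/3 + sqrt(7)/3 ≈ 0.2153 (local maximum)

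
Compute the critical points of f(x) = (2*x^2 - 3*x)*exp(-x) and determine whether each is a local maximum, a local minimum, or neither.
f'(x) = (-2*x^2 + 7*x - 3)*exp(-x)

Solve f'(x) = 0:
  f'(x) = (-2*x^2 + 7*x - 3)·exp(-x) and exp(-x) > 0 for every x, so f'(x) = 0 ⇔ -2*x^2 + 7*x - 3 = 0.
  Factor: -2*x^2 + 7*x - 3 = -(x - 3)*(2*x - 1) = 0.
  ⇒ x = 1/2, 3

f''(x) = (2*x^2 - 11*x + 10)*exp(-x)
Second-derivative test at each critical point:
  f''(1/2) = 3.0327 > 0 → local minimum
  f''(3) = -0.2489 < 0 → local maximum

Critical points: x = 1/2 (local minimum); x = 3 (local maximum)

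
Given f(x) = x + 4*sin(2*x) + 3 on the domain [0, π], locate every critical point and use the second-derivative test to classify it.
f'(x) = 8*cos(2*x) + 1

Solve f'(x) = 0 on [0, π]:
  f'(x) = 0 ⇔ cos(2*x) = -1/8, i.e. 2*x = ±arccos(-1/8) + 2nπ; keep the solutions lying in [0, π].
  ⇒ x = acos(-1/8)/2 ≈ 0.8481, pi - acos(-1/8)/2 ≈ 2.2935

f''(x) = -16*sin(2*x)
Second-derivative test at each critical point:
  f''(0.8481) = -15.8745 < 0 → local maximum
  f''(2.2935) = 15.8745 > 0 → local minimum

Critical points: x = acos(-1/8)/2 ≈ 0.8481 (local maximum); x = pi - acos(-1/8)/2 ≈ 2.2935 (local minimum)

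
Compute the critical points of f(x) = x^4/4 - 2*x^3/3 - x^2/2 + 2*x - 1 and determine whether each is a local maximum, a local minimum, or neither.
f'(x) = x^3 - 2*x^2 - x + 2

Solve f'(x) = 0:
  Factor: x^3 - 2*x^2 - x + 2 = (x - 2)*(x - 1)*(x + 1) = 0.
  ⇒ x = -1, 1, 2

f''(x) = 3*x^2 - 4*x - 1
Second-derivative test at each critical point:
  f''(-1) = 6 > 0 → local minimum
  f''(1) = -2 < 0 → local maximum
  f''(2) = 3 > 0 → local minimum

Critical points: x = -1 (local minimum); x = 1 (local maximum); x = 2 (local minimum)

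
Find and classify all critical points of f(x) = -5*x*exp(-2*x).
f'(x) = 5*(2*x - 1)*exp(-2*x)

Solve f'(x) = 0:
  f'(x) = (10*x - 5)·exp(-2*x) and exp(-2*x) > 0 for every x, so f'(x) = 0 ⇔ 10*x - 5 = 0.
  Factor: 10*x - 5 = 5*(2*x - 1) = 0.
  ⇒ x = 1/2

f''(x) = 20*(1 - x)*exp(-2*x)
Second-derivative test at each critical point:
  f''(1/2) = 3.6788 > 0 → local minimum

Critical points: x = 1/2 (local minimum)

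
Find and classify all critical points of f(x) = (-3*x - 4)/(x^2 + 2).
f'(x) = (3*x^2 + 8*x - 6)/(x^4 + 4*x^2 + 4)

Solve f'(x) = 0:
  f'(x) = (3*x^2 + 8*x - 6)/(x^2 + 2)^2; the denominator is positive wherever f is defined, so f'(x) = 0 ⇔ 3*x^2 + 8*x - 6 = 0.
  3*x^2 + 8*x - 6 = 0 has no rational roots; quadratic formula: x = (-8 ± √136)/6.
  ⇒ x = -sqrt(34)/3 - 4/3 ≈ -3.2770, -4/3 + sqrt(34)/3 ≈ 0.6103

f''(x) = 2*(-4*x^2*(3*x + 4) + (9*x + 4)*(x^2 + 2))/(x^2 + 2)^3
Second-derivative test at each critical point:
  f''(-3.2770) = -0.0719 < 0 → local maximum
  f''(0.6103) = 2.0719 > 0 → local minimum

Critical points: x = -sqrt(34)/3 - 4/3 ≈ -3.2770 (local maximum); x = -4/3 + sqrt(34)/3 ≈ 0.6103 (local minimum)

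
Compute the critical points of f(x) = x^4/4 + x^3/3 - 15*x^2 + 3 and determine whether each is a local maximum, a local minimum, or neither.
f'(x) = x*(x^2 + x - 30)

Solve f'(x) = 0:
  Factor: x^3 + x^2 - 30*x = x*(x - 5)*(x + 6) = 0.
  ⇒ x = -6, 0, 5

f''(x) = 3*x^2 + 2*x - 30
Second-derivative test at each critical point:
  f''(-6) = 66 > 0 → local minimum
  f''(0) = -30 < 0 → local maximum
  f''(5) = 55 > 0 → local minimum

Critical points: x = -6 (local minimum); x = 0 (local maximum); x = 5 (local minimum)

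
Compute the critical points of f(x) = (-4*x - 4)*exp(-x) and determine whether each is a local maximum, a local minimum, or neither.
f'(x) = 4*x*exp(-x)

Solve f'(x) = 0:
  f'(x) = (4*x)·exp(-x) and exp(-x) > 0 for every x, so f'(x) = 0 ⇔ 4*x = 0.
  4*x = 0.
  ⇒ x = 0

f''(x) = 4*(1 - x)*exp(-x)
Second-derivative test at each critical point:
  f''(0) = 4 > 0 → local minimum

Critical points: x = 0 (local minimum)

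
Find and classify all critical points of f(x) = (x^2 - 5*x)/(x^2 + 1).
f'(x) = (5*x^2 + 2*x - 5)/(x^4 + 2*x^2 + 1)

Solve f'(x) = 0:
  f'(x) = (5*x^2 + 2*x - 5)/(x^2 + 1)^2; the denominator is positive wherever f is defined, so f'(x) = 0 ⇔ 5*x^2 + 2*x - 5 = 0.
  5*x^2 + 2*x - 5 = 0 has no rational roots; quadratic formula: x = (-2 ± √104)/10.
  ⇒ x = -sqrt(26)/5 - 1/5 ≈ -1.2198, -1/5 + sqrt(26)/5 ≈ 0.8198

f''(x) = 2*(-5*x^3 - 3*x^2 + 15*x + 1)/(x^6 + 3*x^4 + 3*x^2 + 1)
Second-derivative test at each critical point:
  f''(-1.2198) = -1.6476 < 0 → local maximum
  f''(0.8198) = 3.6476 > 0 → local minimum

Critical points: x = -sqrt(26)/5 - 1/5 ≈ -1.2198 (local maximum); x = -1/5 + sqrt(26)/5 ≈ 0.8198 (local minimum)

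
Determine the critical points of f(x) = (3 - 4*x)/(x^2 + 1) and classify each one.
f'(x) = 2*(2*x^2 - 3*x - 2)/(x^4 + 2*x^2 + 1)

Solve f'(x) = 0:
  f'(x) = 2*(x - 2)*(2*x + 1)/(x^2 + 1)^2; the denominator is positive wherever f is defined, so f'(x) = 0 ⇔ 4*x^2 - 6*x - 4 = 0.
  Factor: 4*x^2 - 6*x - 4 = 2*(x - 2)*(2*x + 1) = 0.
  ⇒ x = -1/2, 2

f''(x) = 2*(4*x^2*(3 - 4*x) + 3*(4*x - 1)*(x^2 + 1))/(x^2 + 1)^3
Second-derivative test at each critical point:
  f''(-1/2) = -32/5 < 0 → local maximum
  f''(2) = 2/5 > 0 → local minimum

Critical points: x = -1/2 (local maximum); x = 2 (local minimum)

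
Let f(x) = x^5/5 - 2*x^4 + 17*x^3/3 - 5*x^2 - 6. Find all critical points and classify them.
f'(x) = x*(x^3 - 8*x^2 + 17*x - 10)

Solve f'(x) = 0:
  Factor: x^4 - 8*x^3 + 17*x^2 - 10*x = x*(x - 5)*(x - 2)*(x - 1) = 0.
  ⇒ x = 0, 1, 2, 5

f''(x) = 4*x^3 - 24*x^2 + 34*x - 10
Second-derivative test at each critical point:
  f''(0) = -10 < 0 → local maximum
  f''(1) = 4 > 0 → local minimum
  f''(2) = -6 < 0 → local maximum
  f''(5) = 60 > 0 → local minimum

Critical points: x = 0 (local maximum); x = 1 (local minimum); x = 2 (local maximum); x = 5 (local minimum)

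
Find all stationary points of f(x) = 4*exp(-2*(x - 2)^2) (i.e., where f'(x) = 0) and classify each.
f'(x) = 16*(2 - x)*exp(-2*(x - 2)^2)

Solve f'(x) = 0:
  f'(x) = (32 - 16*x)·exp(-2*(x - 2)^2) and exp(-2*(x - 2)^2) > 0 for every x, so f'(x) = 0 ⇔ 32 - 16*x = 0.
  Factor: 32 - 16*x = -16*(x - 2) = 0.
  ⇒ x = 2

f''(x) = 16*(4*(x - 2)^2 - 1)*exp(-2*(x - 2)^2)
Second-derivative test at each critical point:
  f''(2) = -16 < 0 → local maximum

Critical points: x = 2 (local maximum)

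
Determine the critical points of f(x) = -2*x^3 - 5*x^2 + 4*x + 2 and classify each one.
f'(x) = -6*x^2 - 10*x + 4

Solve f'(x) = 0:
  Factor: -6*x^2 - 10*x + 4 = -2*(x + 2)*(3*x - 1) = 0.
  ⇒ x = -2, 1/3

f''(x) = -12*x - 10
Second-derivative test at each critical point:
  f''(-2) = 14 > 0 → local minimum
  f''(1/3) = -14 < 0 → local maximum

Critical points: x = -2 (local minimum); x = 1/3 (local maximum)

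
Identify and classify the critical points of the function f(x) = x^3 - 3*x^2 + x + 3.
f'(x) = 3*x^2 - 6*x + 1

Solve f'(x) = 0:
  3*x^2 - 6*x + 1 = 0 has no rational roots; quadratic formula: x = (6 ± √24)/6.
  ⇒ x = 1 - sqrt(6)/3 ≈ 0.1835, sqrt(6)/3 + 1 ≈ 1.8165

f''(x) = 6*x - 6
Second-derivative test at each critical point:
  f''(0.1835) = -4.8990 < 0 → local maximum
  f''(1.8165) = 4.8990 > 0 → local minimum

Critical points: x = 1 - sqrt(6)/3 ≈ 0.1835 (local maximum); x = sqrt(6)/3 + 1 ≈ 1.8165 (local minimum)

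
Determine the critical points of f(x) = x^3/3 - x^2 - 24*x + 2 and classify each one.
f'(x) = x^2 - 2*x - 24

Solve f'(x) = 0:
  Factor: x^2 - 2*x - 24 = (x - 6)*(x + 4) = 0.
  ⇒ x = -4, 6

f''(x) = 2*x - 2
Second-derivative test at each critical point:
  f''(-4) = -10 < 0 → local maximum
  f''(6) = 10 > 0 → local minimum

Critical points: x = -4 (local maximum); x = 6 (local minimum)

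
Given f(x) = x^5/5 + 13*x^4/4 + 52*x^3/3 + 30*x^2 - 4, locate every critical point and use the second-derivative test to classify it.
f'(x) = x*(x^3 + 13*x^2 + 52*x + 60)

Solve f'(x) = 0:
  Factor: x^4 + 13*x^3 + 52*x^2 + 60*x = x*(x + 2)*(x + 5)*(x + 6) = 0.
  ⇒ x = -6, -5, -2, 0

f''(x) = 4*x^3 + 39*x^2 + 104*x + 60
Second-derivative test at each critical point:
  f''(-6) = -24 < 0 → local maximum
  f''(-5) = 15 > 0 → local minimum
  f''(-2) = -24 < 0 → local maximum
  f''(0) = 60 > 0 → local minimum

Critical points: x = -6 (local maximum); x = -5 (local minimum); x = -2 (local maximum); x = 0 (local minimum)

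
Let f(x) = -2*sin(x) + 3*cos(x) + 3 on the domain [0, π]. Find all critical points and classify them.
f'(x) = -3*sin(x) - 2*cos(x)

Solve f'(x) = 0 on [0, π]:
  f'(x) = 0 ⇔ -2*cos(x) = 3*sin(x) ⇔ tan(x) = -2/3, i.e. x = arctan(-2/3) + nπ; keep the solutions lying in [0, π].
  ⇒ x = pi - atan(2/3) ≈ 2.5536

f''(x) = 2*sin(x) - 3*cos(x)
Second-derivative test at each critical point:
  f''(2.5536) = 3.6056 > 0 → local minimum

Critical points: x = pi - atan(2/3) ≈ 2.5536 (local minimum)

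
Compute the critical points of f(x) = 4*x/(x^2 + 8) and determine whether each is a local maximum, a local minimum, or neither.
f'(x) = 4*(8 - x^2)/(x^4 + 16*x^2 + 64)

Solve f'(x) = 0:
  f'(x) = -4*(x^2 - 8)/(x^2 + 8)^2; the denominator is positive wherever f is defined, so f'(x) = 0 ⇔ 32 - 4*x^2 = 0.
  Factor: 32 - 4*x^2 = -4*(x^2 - 8); x^2 - 8 = 0 has no rational roots; quadratic formula: x = (0 ± √32)/2.
  ⇒ x = -2*sqrt(2) ≈ -2.8284, 2*sqrt(2) ≈ 2.8284

f''(x) = 8*x*(x^2 - 24)/(x^2 + 8)^3
Second-derivative test at each critical point:
  f''(-2.8284) = 0.0884 > 0 → local minimum
  f''(2.8284) = -0.0884 < 0 → local maximum

Critical points: x = -2*sqrt(2) ≈ -2.8284 (local minimum); x = 2*sqrt(2) ≈ 2.8284 (local maximum)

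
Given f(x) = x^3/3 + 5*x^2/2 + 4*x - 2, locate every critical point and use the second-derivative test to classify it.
f'(x) = x^2 + 5*x + 4

Solve f'(x) = 0:
  Factor: x^2 + 5*x + 4 = (x + 1)*(x + 4) = 0.
  ⇒ x = -4, -1

f''(x) = 2*x + 5
Second-derivative test at each critical point:
  f''(-4) = -3 < 0 → local maximum
  f''(-1) = 3 > 0 → local minimum

Critical points: x = -4 (local maximum); x = -1 (local minimum)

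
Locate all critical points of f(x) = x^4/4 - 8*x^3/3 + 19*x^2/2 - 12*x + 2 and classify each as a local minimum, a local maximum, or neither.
f'(x) = x^3 - 8*x^2 + 19*x - 12

Solve f'(x) = 0:
  Factor: x^3 - 8*x^2 + 19*x - 12 = (x - 4)*(x - 3)*(x - 1) = 0.
  ⇒ x = 1, 3, 4

f''(x) = 3*x^2 - 16*x + 19
Second-derivative test at each critical point:
  f''(1) = 6 > 0 → local minimum
  f''(3) = -2 < 0 → local maximum
  f''(4) = 3 > 0 → local minimum

Critical points: x = 1 (local minimum); x = 3 (local maximum); x = 4 (local minimum)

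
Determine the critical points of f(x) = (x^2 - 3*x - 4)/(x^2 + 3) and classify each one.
f'(x) = (3*x^2 + 14*x - 9)/(x^4 + 6*x^2 + 9)

Solve f'(x) = 0:
  f'(x) = (3*x^2 + 14*x - 9)/(x^2 + 3)^2; the denominator is positive wherever f is defined, so f'(x) = 0 ⇔ 3*x^2 + 14*x - 9 = 0.
  3*x^2 + 14*x - 9 = 0 has no rational roots; quadratic formula: x = (-14 ± √304)/6.
  ⇒ x = -2*sqrt(19)/3 - 7/3 ≈ -5.2393, -7/3 + 2*sqrt(19)/3 ≈ 0.5726

f''(x) = 6*(-x^3 - 7*x^2 + 9*x + 7)/(x^6 + 9*x^4 + 27*x^2 + 27)
Second-derivative test at each critical point:
  f''(-5.2393) = -0.0188 < 0 → local maximum
  f''(0.5726) = 1.5744 > 0 → local minimum

Critical points: x = -2*sqrt(19)/3 - 7/3 ≈ -5.2393 (local maximum); x = -7/3 + 2*sqrt(19)/3 ≈ 0.5726 (local minimum)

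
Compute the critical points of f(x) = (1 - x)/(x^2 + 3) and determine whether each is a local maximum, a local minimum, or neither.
f'(x) = (-x^2 + 2*x*(x - 1) - 3)/(x^2 + 3)^2

Solve f'(x) = 0:
  f'(x) = (x - 3)*(x + 1)/(x^2 + 3)^2; the denominator is positive wherever f is defined, so f'(x) = 0 ⇔ x^2 - 2*x - 3 = 0.
  Factor: x^2 - 2*x - 3 = (x - 3)*(x + 1) = 0.
  ⇒ x = -1, 3

f''(x) = 2*(4*x^2*(1 - x) + (3*x - 1)*(x^2 + 3))/(x^2 + 3)^3
Second-derivative test at each critical point:
  f''(-1) = -1/4 < 0 → local maximum
  f''(3) = 1/36 > 0 → local minimum

Critical points: x = -1 (local maximum); x = 3 (local minimum)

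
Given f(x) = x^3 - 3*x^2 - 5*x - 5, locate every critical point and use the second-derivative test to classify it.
f'(x) = 3*x^2 - 6*x - 5

Solve f'(x) = 0:
  3*x^2 - 6*x - 5 = 0 has no rational roots; quadratic formula: x = (6 ± √96)/6.
  ⇒ x = 1 - 2*sqrt(6)/3 ≈ -0.6330, 1 + 2*sqrt(6)/3 ≈ 2.6330

f''(x) = 6*x - 6
Second-derivative test at each critical point:
  f''(-0.6330) = -9.7980 < 0 → local maximum
  f''(2.6330) = 9.7980 > 0 → local minimum

Critical points: x = 1 - 2*sqrt(6)/3 ≈ -0.6330 (local maximum); x = 1 + 2*sqrt(6)/3 ≈ 2.6330 (local minimum)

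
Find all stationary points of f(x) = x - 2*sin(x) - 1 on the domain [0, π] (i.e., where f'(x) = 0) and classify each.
f'(x) = 1 - 2*cos(x)

Solve f'(x) = 0 on [0, π]:
  f'(x) = 0 ⇔ cos(x) = 1/2, i.e. x = ±arccos(1/2) + 2nπ; keep the solutions lying in [0, π].
  ⇒ x = pi/3 ≈ 1.0472

f''(x) = 2*sin(x)
Second-derivative test at each critical point:
  f''(1.0472) = 1.7321 > 0 → local minimum

Critical points: x = pi/3 ≈ 1.0472 (local minimum)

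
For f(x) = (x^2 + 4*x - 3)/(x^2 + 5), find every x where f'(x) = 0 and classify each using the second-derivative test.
f'(x) = 4*(-x^2 + 4*x + 5)/(x^4 + 10*x^2 + 25)

Solve f'(x) = 0:
  f'(x) = -4*(x - 5)*(x + 1)/(x^2 + 5)^2; the denominator is positive wherever f is defined, so f'(x) = 0 ⇔ -4*x^2 + 16*x + 20 = 0.
  Factor: -4*x^2 + 16*x + 20 = -4*(x - 5)*(x + 1) = 0.
  ⇒ x = -1, 5

f''(x) = 8*(x^3 - 6*x^2 - 15*x + 10)/(x^6 + 15*x^4 + 75*x^2 + 125)
Second-derivative test at each critical point:
  f''(-1) = 2/3 > 0 → local minimum
  f''(5) = -2/75 < 0 → local maximum

Critical points: x = -1 (local minimum); x = 5 (local maximum)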